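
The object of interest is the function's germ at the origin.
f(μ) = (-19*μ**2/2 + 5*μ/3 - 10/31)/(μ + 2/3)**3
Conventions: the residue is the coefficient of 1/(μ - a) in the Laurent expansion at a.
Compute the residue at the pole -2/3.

At the order-3 pole -2/3 set g(μ) = (μ - (-2/3))^3*f(μ) = -19*μ**2/2 + 5*μ/3 - 10/31.
Order-3 pole: residue = g''(a)/2; g''(-2/3) = -19, so the residue is -19/2.

The residue is -19/2.


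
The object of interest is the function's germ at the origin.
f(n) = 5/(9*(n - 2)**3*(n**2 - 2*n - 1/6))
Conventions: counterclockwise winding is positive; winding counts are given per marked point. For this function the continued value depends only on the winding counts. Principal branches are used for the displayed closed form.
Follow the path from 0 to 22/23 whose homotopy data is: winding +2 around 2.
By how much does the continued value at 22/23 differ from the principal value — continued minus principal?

Continued minus principal equals 0.

The function is rational, hence single-valued: continuing it around any pole returns the same value, so the difference is 0.


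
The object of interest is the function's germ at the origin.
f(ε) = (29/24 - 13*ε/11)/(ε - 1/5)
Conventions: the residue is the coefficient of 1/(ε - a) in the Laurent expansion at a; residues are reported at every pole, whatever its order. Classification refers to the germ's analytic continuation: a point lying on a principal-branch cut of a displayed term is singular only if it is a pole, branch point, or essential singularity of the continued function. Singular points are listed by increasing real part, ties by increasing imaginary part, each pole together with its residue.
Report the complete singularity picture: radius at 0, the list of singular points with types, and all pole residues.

Denominator factor (ε - 1/5): pole of order 1 at 1/5, modulus 1/5.
The radius of convergence is the smallest modulus among the singular points: 1/5.
At the order-1 pole 1/5 set g(ε) = (ε - (1/5))*f(ε) = 29/24 - 13*ε/11.
Simple pole: residue = g(a) at a = 1/5, which is 1283/1320.

Radius of convergence at 0: 1/5.
At 1/5: a pole of order 1; residue 1283/1320.


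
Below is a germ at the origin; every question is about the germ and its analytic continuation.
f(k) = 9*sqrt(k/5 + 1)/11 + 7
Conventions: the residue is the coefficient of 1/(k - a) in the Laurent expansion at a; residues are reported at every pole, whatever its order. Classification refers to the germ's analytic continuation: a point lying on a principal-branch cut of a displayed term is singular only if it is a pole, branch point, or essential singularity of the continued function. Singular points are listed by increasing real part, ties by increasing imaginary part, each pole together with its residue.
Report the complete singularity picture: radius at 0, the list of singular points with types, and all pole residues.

Radius of convergence at 0: 5.
At -5: an algebraic (square-root) branch point.

Branch term (9/11)*sqrt(1 - k/(-5)): its argument vanishes at k = -5, a square-root branch point, modulus 5.
The radius of convergence is the smallest modulus among the singular points: 5.


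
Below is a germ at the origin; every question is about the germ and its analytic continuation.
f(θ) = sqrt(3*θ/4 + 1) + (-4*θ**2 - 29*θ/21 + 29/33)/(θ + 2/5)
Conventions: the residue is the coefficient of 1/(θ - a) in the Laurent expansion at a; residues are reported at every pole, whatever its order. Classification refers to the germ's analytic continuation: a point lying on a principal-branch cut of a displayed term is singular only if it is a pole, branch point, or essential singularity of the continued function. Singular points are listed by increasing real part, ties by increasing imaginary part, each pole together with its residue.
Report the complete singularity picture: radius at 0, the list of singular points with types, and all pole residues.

Denominator factor (θ + 2/5): pole of order 1 at -2/5, modulus 2/5.
Branch term (1)*sqrt(1 - θ/(-4/3)): its argument vanishes at θ = -4/3, a square-root branch point, modulus 4/3.
The radius of convergence is the smallest modulus among the singular points: 2/5.
The branch term is analytic at -2/5 and contributes nothing to the residue; only the rational part matters.
At the order-1 pole -2/5 set g(θ) = (θ - (-2/5))*(rational part) = -4*θ**2 - 29*θ/21 + 29/33.
Simple pole: residue = g(a) at a = -2/5, which is 1523/1925.
List the singular points by increasing real part (a conjugate pair: the negative imaginary part first).

Radius of convergence at 0: 2/5.
At -4/3: an algebraic (square-root) branch point.
At -2/5: a pole of order 1; residue 1523/1925.


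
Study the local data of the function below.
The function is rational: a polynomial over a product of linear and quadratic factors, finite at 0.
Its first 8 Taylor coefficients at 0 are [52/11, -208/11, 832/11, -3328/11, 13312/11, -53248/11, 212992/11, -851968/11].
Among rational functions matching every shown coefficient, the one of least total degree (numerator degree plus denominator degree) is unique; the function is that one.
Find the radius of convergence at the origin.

No rational of total degree below 1 reproduces all 8 coefficients; solving the [0/1] Pade equations on them gives f(ψ) = 13/(11*(ψ + 1/4)), whose expansion matches every shown term.
Denominator factor (ψ + 1/4): pole of order 1 at -1/4, modulus 1/4.
The radius of convergence is the smallest modulus among the singular points: 1/4.

The radius of convergence is 1/4.


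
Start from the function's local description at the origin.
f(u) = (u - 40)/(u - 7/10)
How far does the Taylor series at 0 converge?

The radius of convergence is 7/10.

Denominator factor (u - 7/10): pole of order 1 at 7/10, modulus 7/10.
The radius of convergence is the smallest modulus among the singular points: 7/10.


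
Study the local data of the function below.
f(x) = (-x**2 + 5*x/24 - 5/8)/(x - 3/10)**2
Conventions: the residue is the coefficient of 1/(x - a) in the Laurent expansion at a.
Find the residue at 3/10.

The residue is -47/120.

At the order-2 pole 3/10 set g(x) = (x - (3/10))^2*f(x) = -x**2 + 5*x/24 - 5/8.
Order-2 pole: residue = g'(a); g'(3/10) = -47/120, so the residue is -47/120.


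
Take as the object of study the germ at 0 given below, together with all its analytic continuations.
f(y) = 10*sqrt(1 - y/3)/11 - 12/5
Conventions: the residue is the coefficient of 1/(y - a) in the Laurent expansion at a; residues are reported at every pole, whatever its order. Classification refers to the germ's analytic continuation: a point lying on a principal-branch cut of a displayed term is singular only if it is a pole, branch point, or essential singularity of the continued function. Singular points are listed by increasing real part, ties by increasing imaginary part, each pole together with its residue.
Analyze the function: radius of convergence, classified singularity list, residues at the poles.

Branch term (10/11)*sqrt(1 - y/(3)): its argument vanishes at y = 3, a square-root branch point, modulus 3.
The radius of convergence is the smallest modulus among the singular points: 3.

Radius of convergence at 0: 3.
At 3: an algebraic (square-root) branch point.


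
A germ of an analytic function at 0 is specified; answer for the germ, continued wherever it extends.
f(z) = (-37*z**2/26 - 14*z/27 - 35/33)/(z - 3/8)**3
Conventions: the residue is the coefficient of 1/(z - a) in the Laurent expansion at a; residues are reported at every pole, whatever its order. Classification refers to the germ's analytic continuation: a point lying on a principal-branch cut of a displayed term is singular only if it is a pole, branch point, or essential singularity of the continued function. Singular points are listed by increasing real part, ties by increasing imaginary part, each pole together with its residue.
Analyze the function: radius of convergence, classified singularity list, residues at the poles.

Radius of convergence at 0: 3/8.
At 3/8: a pole of order 3; residue -37/26.

Denominator factor (z - 3/8)^3: pole of order 3 at 3/8, modulus 3/8.
The radius of convergence is the smallest modulus among the singular points: 3/8.
At the order-3 pole 3/8 set g(z) = (z - (3/8))^3*f(z) = -37*z**2/26 - 14*z/27 - 35/33.
Order-3 pole: residue = g''(a)/2; g''(3/8) = -37/13, so the residue is -37/26.


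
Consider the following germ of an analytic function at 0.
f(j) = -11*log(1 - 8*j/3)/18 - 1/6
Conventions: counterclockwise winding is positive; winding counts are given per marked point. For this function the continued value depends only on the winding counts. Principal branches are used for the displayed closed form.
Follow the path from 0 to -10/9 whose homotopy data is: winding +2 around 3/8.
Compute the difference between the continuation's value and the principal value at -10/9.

The rational part is single-valued and drops out of the difference; each branch term changes only by its own monodromy.
(-11/18)*log(1 - j/(3/8)): each positive loop around 3/8 adds 2*pi*i to the log, so winding +2 contributes (-11/18)*(2)*2*pi*i = -(22/9)*pi*i.
Summing the contributions at j = -10/9 gives -(22/9)*pi*i.

Continued minus principal equals -(22/9)*pi*i.


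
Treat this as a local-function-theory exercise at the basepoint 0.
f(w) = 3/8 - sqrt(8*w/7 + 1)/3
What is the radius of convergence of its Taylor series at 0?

The radius of convergence is 7/8.

Branch term (-1/3)*sqrt(1 - w/(-7/8)): its argument vanishes at w = -7/8, a square-root branch point, modulus 7/8.
The radius of convergence is the smallest modulus among the singular points: 7/8.


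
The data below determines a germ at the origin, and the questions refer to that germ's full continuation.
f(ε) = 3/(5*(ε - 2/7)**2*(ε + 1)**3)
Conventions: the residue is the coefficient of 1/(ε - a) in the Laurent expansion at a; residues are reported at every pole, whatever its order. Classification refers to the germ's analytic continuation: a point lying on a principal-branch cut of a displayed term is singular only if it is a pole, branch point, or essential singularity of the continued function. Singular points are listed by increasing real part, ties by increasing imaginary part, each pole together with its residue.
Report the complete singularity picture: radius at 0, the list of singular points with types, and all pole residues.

Radius of convergence at 0: 2/7.
At -1: a pole of order 3; residue 2401/3645.
At 2/7: a pole of order 2; residue -2401/3645.

Denominator factor (ε - 2/7)^2: pole of order 2 at 2/7, modulus 2/7.
Denominator factor (ε + 1)^3: pole of order 3 at -1, modulus 1.
The radius of convergence is the smallest modulus among the singular points: 2/7.
At the order-3 pole -1 set g(ε) = (ε - (-1))^3*f(ε) = 3/(5*(ε - 2/7)**2).
Order-3 pole: residue = g''(a)/2; g''(-1) = 4802/3645, so the residue is 2401/3645.
At the order-2 pole 2/7 set g(ε) = (ε - (2/7))^2*f(ε) = 3/(5*(ε + 1)**3).
Order-2 pole: residue = g'(a); g'(2/7) = -2401/3645, so the residue is -2401/3645.
List the singular points by increasing real part (a conjugate pair: the negative imaginary part first).


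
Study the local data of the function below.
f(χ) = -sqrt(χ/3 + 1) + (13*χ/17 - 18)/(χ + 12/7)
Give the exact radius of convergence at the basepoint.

The radius of convergence is 12/7.

Denominator factor (χ + 12/7): pole of order 1 at -12/7, modulus 12/7.
Branch term (-1)*sqrt(1 - χ/(-3)): its argument vanishes at χ = -3, a square-root branch point, modulus 3.
The radius of convergence is the smallest modulus among the singular points: 12/7.


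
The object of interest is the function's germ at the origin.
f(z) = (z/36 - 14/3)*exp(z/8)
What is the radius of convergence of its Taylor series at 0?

The radius of convergence is infinite.

The factor exp(z/8) is entire and contributes no finite singular point.
The polynomial part has no poles.
No finite singular points: the Taylor series at 0 converges everywhere.


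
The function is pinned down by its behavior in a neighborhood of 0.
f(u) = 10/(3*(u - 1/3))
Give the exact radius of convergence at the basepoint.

Denominator factor (u - 1/3): pole of order 1 at 1/3, modulus 1/3.
The radius of convergence is the smallest modulus among the singular points: 1/3.

The radius of convergence is 1/3.


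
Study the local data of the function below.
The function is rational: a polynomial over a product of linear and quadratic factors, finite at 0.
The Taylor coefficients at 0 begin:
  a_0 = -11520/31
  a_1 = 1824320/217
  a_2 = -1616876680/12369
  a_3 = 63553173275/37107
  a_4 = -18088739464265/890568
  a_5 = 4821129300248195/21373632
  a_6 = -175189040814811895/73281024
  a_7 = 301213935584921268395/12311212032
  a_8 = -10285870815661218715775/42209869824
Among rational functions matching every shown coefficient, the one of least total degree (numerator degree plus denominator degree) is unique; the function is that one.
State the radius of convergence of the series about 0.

The radius of convergence is 1/8.

No rational of total degree below 7 reproduces all 9 coefficients; solving the [2/5] Pade equations on them gives f(ε) = (-8*ε**2/19 + 19*ε/28 + 18/31)/((ε + 1/8)**3*(ε**2 + ε/6 - 4/5)), whose expansion matches every shown term.
Denominator factor (ε + 1/8)^3: pole of order 3 at -1/8, modulus 1/8.
Denominator factor (ε**2 + ε/6 - 4/5): discriminant 581/180, real irrational roots -1/12 + (1/60)*sqrt(2905) and -1/12 - (1/60)*sqrt(2905); poles of order 1, moduli -1/12 + (1/60)*sqrt(2905) and 1/12 + (1/60)*sqrt(2905).
The radius of convergence is the smallest modulus among the singular points: 1/8.


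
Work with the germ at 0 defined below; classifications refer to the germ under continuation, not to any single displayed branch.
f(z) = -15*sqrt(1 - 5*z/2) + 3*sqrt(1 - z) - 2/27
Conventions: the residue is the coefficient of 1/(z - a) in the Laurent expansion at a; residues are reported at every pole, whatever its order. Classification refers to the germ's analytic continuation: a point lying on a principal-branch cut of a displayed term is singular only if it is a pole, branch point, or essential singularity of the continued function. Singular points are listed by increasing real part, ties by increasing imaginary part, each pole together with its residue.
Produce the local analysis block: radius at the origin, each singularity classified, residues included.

Radius of convergence at 0: 2/5.
At 2/5: an algebraic (square-root) branch point.
At 1: an algebraic (square-root) branch point.

Branch term (3)*sqrt(1 - z/(1)): its argument vanishes at z = 1, a square-root branch point, modulus 1.
Branch term (-15)*sqrt(1 - z/(2/5)): its argument vanishes at z = 2/5, a square-root branch point, modulus 2/5.
The radius of convergence is the smallest modulus among the singular points: 2/5.
List the singular points by increasing real part (a conjugate pair: the negative imaginary part first).


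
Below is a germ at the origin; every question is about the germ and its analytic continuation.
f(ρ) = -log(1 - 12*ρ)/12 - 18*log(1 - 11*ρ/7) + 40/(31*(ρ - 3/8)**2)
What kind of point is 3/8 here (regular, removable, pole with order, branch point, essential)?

The point is a pole of order 2.

The denominator factor ρ - 3/8 vanishes at 3/8 and appears to the power 2; the numerator there equals 40/31, nonzero, and no other factor vanishes.
The branch terms are analytic at this point.
Hence a pole whose order is the multiplicity, 2.


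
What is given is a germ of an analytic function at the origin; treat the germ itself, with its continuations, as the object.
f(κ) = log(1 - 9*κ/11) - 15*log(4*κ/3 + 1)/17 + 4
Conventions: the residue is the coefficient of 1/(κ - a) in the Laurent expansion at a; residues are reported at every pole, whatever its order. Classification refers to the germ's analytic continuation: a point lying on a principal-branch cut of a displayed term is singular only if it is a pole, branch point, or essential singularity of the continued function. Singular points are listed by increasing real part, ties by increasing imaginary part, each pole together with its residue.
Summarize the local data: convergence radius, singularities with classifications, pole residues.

Radius of convergence at 0: 3/4.
At -3/4: a logarithmic branch point.
At 11/9: a logarithmic branch point.

Branch term (-15/17)*log(1 - κ/(-3/4)): its argument vanishes at κ = -3/4, a logarithmic branch point, modulus 3/4.
Branch term (1)*log(1 - κ/(11/9)): its argument vanishes at κ = 11/9, a logarithmic branch point, modulus 11/9.
The radius of convergence is the smallest modulus among the singular points: 3/4.
List the singular points by increasing real part (a conjugate pair: the negative imaginary part first).


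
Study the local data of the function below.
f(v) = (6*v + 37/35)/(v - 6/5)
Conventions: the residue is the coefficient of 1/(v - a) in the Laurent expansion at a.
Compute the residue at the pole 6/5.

At the order-1 pole 6/5 set g(v) = (v - (6/5))*f(v) = 6*v + 37/35.
Simple pole: residue = g(a) at a = 6/5, which is 289/35.

The residue is 289/35.


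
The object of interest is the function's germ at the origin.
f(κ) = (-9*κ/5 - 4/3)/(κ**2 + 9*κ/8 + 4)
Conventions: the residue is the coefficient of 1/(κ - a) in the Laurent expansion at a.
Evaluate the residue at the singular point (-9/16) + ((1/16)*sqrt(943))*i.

The residue is (-9/10) + ((77/28290)*sqrt(943))*i.

The factor κ**2 + 9*κ/8 + 4 splits as (κ - a)(κ - a') with a = (-9/16) + ((1/16)*sqrt(943))*i, a' = (-9/16) - ((1/16)*sqrt(943))*i. At the order-1 pole a set g(κ) = (κ - a)*f(κ) = [-9*κ/5 - 4/3] / (κ - a').
Simple pole: residue = g(a) at a = (-9/16) + ((1/16)*sqrt(943))*i, which is (-9/10) + ((77/28290)*sqrt(943))*i.


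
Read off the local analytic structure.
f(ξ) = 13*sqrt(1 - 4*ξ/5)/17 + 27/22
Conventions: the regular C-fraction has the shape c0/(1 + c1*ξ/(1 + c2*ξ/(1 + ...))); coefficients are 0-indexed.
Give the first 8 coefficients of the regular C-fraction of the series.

The regular C-fraction coefficients are [745/374, 572/3725, -1317/3725, -149/1317, -1889/6585, -1317/9445, -2461/9445, -1889/12305].

Taylor coefficients (expand at 0): a_0 = 745/374, a_1 = -26/85, a_2 = -26/425, a_3 = -52/2125, a_4 = -26/2125, a_5 = -364/53125, a_6 = -1092/265625, a_7 = -3432/1328125.
c0 = a_0 = 745/374. Peel one level at a time: if S = 1 + c*ξ/S' with S'(0) = 1, then c is the ξ-coefficient of S and S' = c*ξ/(S - 1).
S_1 = c0/f = 1 + (572/3725)*ξ + (753324/13875625)*ξ^2 + ...; c1 = 572/3725.
S_2 = c1*ξ/(S_1 - 1) = 1 + (-1317/3725)*ξ + (-1/25)*ξ^2 + ...; c2 = -1317/3725.
S_3 = c2*ξ/(S_2 - 1) = 1 + (-149/1317)*ξ + (-281461/8672445)*ξ^2 + ...; c3 = -149/1317.
S_4 = c3*ξ/(S_3 - 1) = 1 + (-1889/6585)*ξ + (-1/25)*ξ^2 + ...; c4 = -1889/6585.
S_5 = c4*ξ/(S_4 - 1) = 1 + (-1317/9445)*ξ + (-3241137/89208025)*ξ^2 + ...; c5 = -1317/9445.
S_6 = c5*ξ/(S_5 - 1) = 1 + (-2461/9445)*ξ + (-1/25)*ξ^2 + ...; c6 = -2461/9445.
S_7 = c6*ξ/(S_6 - 1) = 1 + (-1889/12305)*ξ + ...; c7 = -1889/12305.


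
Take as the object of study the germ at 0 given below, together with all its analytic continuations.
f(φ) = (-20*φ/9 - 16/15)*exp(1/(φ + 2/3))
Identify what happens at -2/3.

The exponent 1/(φ - (-2/3)) has a pole at -2/3, so exp(1/(φ - (-2/3))) takes every nonzero value near it: an essential singularity (not a pole of any order).

The point is an essential singularity.


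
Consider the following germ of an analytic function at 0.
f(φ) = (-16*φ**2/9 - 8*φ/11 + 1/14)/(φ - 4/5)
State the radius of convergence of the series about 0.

The radius of convergence is 4/5.

Denominator factor (φ - 4/5): pole of order 1 at 4/5, modulus 4/5.
The radius of convergence is the smallest modulus among the singular points: 4/5.


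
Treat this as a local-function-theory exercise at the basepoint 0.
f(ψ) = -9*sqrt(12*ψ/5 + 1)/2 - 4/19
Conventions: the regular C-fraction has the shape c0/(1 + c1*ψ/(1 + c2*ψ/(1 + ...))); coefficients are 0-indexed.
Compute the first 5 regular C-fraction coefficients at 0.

The regular C-fraction coefficients are [-179/38, -1026/895, 1563/895, 537/2605, 2589/2605].

Taylor coefficients (expand at 0): a_0 = -179/38, a_1 = -27/5, a_2 = 81/25, a_3 = -486/125, a_4 = 729/125.
c0 = a_0 = -179/38. Peel one level at a time: if S = 1 + c*ψ/S' with S'(0) = 1, then c is the ψ-coefficient of S and S' = c*ψ/(S - 1).
S_1 = c0/f = 1 + (-1026/895)*ψ + (1603638/801025)*ψ^2 + ...; c1 = -1026/895.
S_2 = c1*ψ/(S_1 - 1) = 1 + (1563/895)*ψ + (-9/25)*ψ^2 + ...; c2 = 1563/895.
S_3 = c2*ψ/(S_2 - 1) = 1 + (537/2605)*ψ + (-1390293/6786025)*ψ^2 + ...; c3 = 537/2605.
S_4 = c3*ψ/(S_3 - 1) = 1 + (2589/2605)*ψ + ...; c4 = 2589/2605.


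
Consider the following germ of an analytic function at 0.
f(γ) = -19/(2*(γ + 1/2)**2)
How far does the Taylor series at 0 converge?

Denominator factor (γ + 1/2)^2: pole of order 2 at -1/2, modulus 1/2.
The radius of convergence is the smallest modulus among the singular points: 1/2.

The radius of convergence is 1/2.


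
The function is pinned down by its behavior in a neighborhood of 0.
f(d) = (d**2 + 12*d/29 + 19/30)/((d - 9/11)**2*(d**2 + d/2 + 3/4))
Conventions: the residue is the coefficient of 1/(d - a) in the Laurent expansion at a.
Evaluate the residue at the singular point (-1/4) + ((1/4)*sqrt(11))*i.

The factor d**2 + d/2 + 3/4 splits as (d - a)(d - a') with a = (-1/4) + ((1/4)*sqrt(11))*i, a' = (-1/4) - ((1/4)*sqrt(11))*i. At the order-1 pole a set g(d) = (d - a)*f(d) = [(d**2 + 12*d/29 + 19/30)/(d - 9/11)**2] / (d - a').
Simple pole: residue = g(a) at a = (-1/4) + ((1/4)*sqrt(11))*i, which is (-12345146/340702875) - ((1546688/340702875)*sqrt(11))*i.

The residue is (-12345146/340702875) - ((1546688/340702875)*sqrt(11))*i.


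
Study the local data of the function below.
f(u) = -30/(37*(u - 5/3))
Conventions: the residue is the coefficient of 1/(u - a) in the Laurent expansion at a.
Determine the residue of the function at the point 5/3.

At the order-1 pole 5/3 set g(u) = (u - (5/3))*f(u) = -30/37.
Simple pole: residue = g(a) at a = 5/3, which is -30/37.

The residue is -30/37.


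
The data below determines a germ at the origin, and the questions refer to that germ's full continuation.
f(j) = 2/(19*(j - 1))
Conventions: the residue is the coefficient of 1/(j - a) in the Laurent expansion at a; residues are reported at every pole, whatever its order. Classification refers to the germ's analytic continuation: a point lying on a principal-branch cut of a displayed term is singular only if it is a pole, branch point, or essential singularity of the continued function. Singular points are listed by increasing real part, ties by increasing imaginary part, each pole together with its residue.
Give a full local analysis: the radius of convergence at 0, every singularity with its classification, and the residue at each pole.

Radius of convergence at 0: 1.
At 1: a pole of order 1; residue 2/19.

Denominator factor (j - 1): pole of order 1 at 1, modulus 1.
The radius of convergence is the smallest modulus among the singular points: 1.
At the order-1 pole 1 set g(j) = (j - (1))*f(j) = 2/19.
Simple pole: residue = g(a) at a = 1, which is 2/19.


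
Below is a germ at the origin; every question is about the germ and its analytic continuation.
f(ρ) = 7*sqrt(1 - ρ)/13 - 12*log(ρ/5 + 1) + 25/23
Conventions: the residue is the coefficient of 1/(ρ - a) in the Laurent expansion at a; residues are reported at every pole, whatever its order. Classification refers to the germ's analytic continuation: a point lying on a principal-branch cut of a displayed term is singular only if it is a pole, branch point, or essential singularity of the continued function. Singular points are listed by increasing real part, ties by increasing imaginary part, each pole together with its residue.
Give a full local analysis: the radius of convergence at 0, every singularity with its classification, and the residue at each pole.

Branch term (7/13)*sqrt(1 - ρ/(1)): its argument vanishes at ρ = 1, a square-root branch point, modulus 1.
Branch term (-12)*log(1 - ρ/(-5)): its argument vanishes at ρ = -5, a logarithmic branch point, modulus 5.
The radius of convergence is the smallest modulus among the singular points: 1.
List the singular points by increasing real part (a conjugate pair: the negative imaginary part first).

Radius of convergence at 0: 1.
At -5: a logarithmic branch point.
At 1: an algebraic (square-root) branch point.


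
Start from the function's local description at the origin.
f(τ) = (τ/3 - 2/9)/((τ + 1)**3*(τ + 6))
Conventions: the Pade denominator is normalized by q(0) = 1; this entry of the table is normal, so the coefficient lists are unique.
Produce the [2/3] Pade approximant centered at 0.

The Pade approximant has numerator coefficients [-1/27, 625/10422, -625/93798]; denominator coefficients [1, 3529/1158, 5426/1737, 5671/5211].

Taylor coefficients needed (expand at 0): a_0 = -1/27, a_1 = 14/81, a_2 = -203/486, a_3 = 2255/2916, a_4 = -21695/17496, a_5 = 190823/104976.
Write the denominator as Q(τ) = 1 + q1*τ + q2*τ^2 + q3*τ^3. Requiring Q*f - P = O(τ^6) with deg P <= 2 kills the coefficients of τ^3..τ^5 in Q*f:
  τ^3: a_3 + q1*a_2 + q2*a_1 + q3*a_0 = 0, i.e. 2255/2916 + (-203/486)*q1 + (14/81)*q2 + (-1/27)*q3 = 0.
  τ^4: a_4 + q1*a_3 + q2*a_2 + q3*a_1 = 0, i.e. -21695/17496 + (2255/2916)*q1 + (-203/486)*q2 + (14/81)*q3 = 0.
  τ^5: a_5 + q1*a_4 + q2*a_3 + q3*a_2 = 0, i.e. 190823/104976 + (-21695/17496)*q1 + (2255/2916)*q2 + (-203/486)*q3 = 0.
Solving this linear system: q1 = 3529/1158, q2 = 5426/1737, q3 = 5671/5211.
The numerator is Q*f truncated at degree 2: P0 = a_0 = -1/27; P1 = a_1 + q1*a_0 = 625/10422; P2 = a_2 + q1*a_1 + q2*a_0 = -625/93798.


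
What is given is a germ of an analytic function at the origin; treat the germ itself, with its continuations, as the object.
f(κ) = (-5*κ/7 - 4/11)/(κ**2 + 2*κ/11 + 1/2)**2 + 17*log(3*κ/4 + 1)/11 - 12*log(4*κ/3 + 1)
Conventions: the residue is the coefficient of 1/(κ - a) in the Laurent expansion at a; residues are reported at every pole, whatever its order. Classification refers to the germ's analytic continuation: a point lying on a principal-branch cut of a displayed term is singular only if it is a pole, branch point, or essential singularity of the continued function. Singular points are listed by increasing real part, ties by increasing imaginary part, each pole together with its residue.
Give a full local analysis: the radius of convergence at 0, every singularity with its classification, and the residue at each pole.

Radius of convergence at 0: (1/2)*sqrt(2).
At -4/3: a logarithmic branch point.
At -3/4: a logarithmic branch point.
At (-1/11) - ((1/22)*sqrt(238))*i: a pole of order 2; residue -((2783/198254)*sqrt(238))*i.
At (-1/11) + ((1/22)*sqrt(238))*i: a pole of order 2; residue ((2783/198254)*sqrt(238))*i.

Denominator factor (κ**2 + 2*κ/11 + 1/2)^2: discriminant -238/121, complex-conjugate roots (-1/11) + ((1/22)*sqrt(238))*i and (-1/11) - ((1/22)*sqrt(238))*i; poles of order 2, moduli (1/2)*sqrt(2) and (1/2)*sqrt(2).
Branch term (17/11)*log(1 - κ/(-4/3)): its argument vanishes at κ = -4/3, a logarithmic branch point, modulus 4/3.
Branch term (-12)*log(1 - κ/(-3/4)): its argument vanishes at κ = -3/4, a logarithmic branch point, modulus 3/4.
The radius of convergence is the smallest modulus among the singular points: (1/2)*sqrt(2).
The branch terms are analytic at (-1/11) - ((1/22)*sqrt(238))*i and contribute nothing to the residue; only the rational part matters.
The factor κ**2 + 2*κ/11 + 1/2 splits as (κ - a)(κ - a') with a = (-1/11) - ((1/22)*sqrt(238))*i, a' = (-1/11) + ((1/22)*sqrt(238))*i. At the order-2 pole a set g(κ) = (κ - a)^2*(rational part) = [-5*κ/7 - 4/11] / (κ - a')^2.
Order-2 pole: residue = g'(a); g'((-1/11) - ((1/22)*sqrt(238))*i) = -((2783/198254)*sqrt(238))*i, so the residue is -((2783/198254)*sqrt(238))*i.
The branch terms are analytic at (-1/11) + ((1/22)*sqrt(238))*i and contribute nothing to the residue; only the rational part matters.
The factor κ**2 + 2*κ/11 + 1/2 splits as (κ - a)(κ - a') with a = (-1/11) + ((1/22)*sqrt(238))*i, a' = (-1/11) - ((1/22)*sqrt(238))*i. At the order-2 pole a set g(κ) = (κ - a)^2*(rational part) = [-5*κ/7 - 4/11] / (κ - a')^2.
Order-2 pole: residue = g'(a); g'((-1/11) + ((1/22)*sqrt(238))*i) = ((2783/198254)*sqrt(238))*i, so the residue is ((2783/198254)*sqrt(238))*i.
List the singular points by increasing real part (a conjugate pair: the negative imaginary part first).


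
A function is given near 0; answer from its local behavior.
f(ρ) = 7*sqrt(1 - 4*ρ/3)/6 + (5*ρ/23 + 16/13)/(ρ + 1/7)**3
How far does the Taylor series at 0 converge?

Denominator factor (ρ + 1/7)^3: pole of order 3 at -1/7, modulus 1/7.
Branch term (7/6)*sqrt(1 - ρ/(3/4)): its argument vanishes at ρ = 3/4, a square-root branch point, modulus 3/4.
The radius of convergence is the smallest modulus among the singular points: 1/7.

The radius of convergence is 1/7.


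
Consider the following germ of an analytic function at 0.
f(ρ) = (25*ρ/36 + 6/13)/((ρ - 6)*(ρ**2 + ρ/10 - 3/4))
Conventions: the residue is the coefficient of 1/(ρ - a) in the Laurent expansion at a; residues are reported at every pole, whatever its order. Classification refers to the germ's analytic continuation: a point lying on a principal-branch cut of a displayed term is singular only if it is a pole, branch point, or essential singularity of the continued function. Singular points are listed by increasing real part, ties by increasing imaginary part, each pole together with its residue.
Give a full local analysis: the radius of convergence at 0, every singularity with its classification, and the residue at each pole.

Radius of convergence at 0: -1/20 + (1/20)*sqrt(301).
At -1/20 - (1/20)*sqrt(301): a pole of order 1; residue -1805/27963 + (16145/5611242)*sqrt(301).
At -1/20 + (1/20)*sqrt(301): a pole of order 1; residue -1805/27963 - (16145/5611242)*sqrt(301).
At 6: a pole of order 1; residue 3610/27963.


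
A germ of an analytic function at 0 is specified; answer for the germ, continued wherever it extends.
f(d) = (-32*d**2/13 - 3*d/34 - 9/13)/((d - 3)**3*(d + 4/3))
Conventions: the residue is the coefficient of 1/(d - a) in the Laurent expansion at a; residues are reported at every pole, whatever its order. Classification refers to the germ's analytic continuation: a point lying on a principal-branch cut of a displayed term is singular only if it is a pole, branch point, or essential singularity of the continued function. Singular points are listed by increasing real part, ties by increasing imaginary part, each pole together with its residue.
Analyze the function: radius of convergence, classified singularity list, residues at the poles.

Denominator factor (d - 3)^3: pole of order 3 at 3, modulus 3.
Denominator factor (d + 4/3): pole of order 1 at -4/3, modulus 4/3.
The radius of convergence is the smallest modulus among the singular points: 4/3.
At the order-1 pole -4/3 set g(d) = (d - (-4/3))*f(d) = (-32*d**2/13 - 3*d/34 - 9/13)/(d - 3)**3.
Simple pole: residue = g(a) at a = -4/3, which is 29541/485537.
At the order-3 pole 3 set g(d) = (d - (3))^3*f(d) = (-32*d**2/13 - 3*d/34 - 9/13)/(d + 4/3).
Order-3 pole: residue = g''(a)/2; g''(3) = -59082/485537, so the residue is -29541/485537.
List the singular points by increasing real part (a conjugate pair: the negative imaginary part first).

Radius of convergence at 0: 4/3.
At -4/3: a pole of order 1; residue 29541/485537.
At 3: a pole of order 3; residue -29541/485537.


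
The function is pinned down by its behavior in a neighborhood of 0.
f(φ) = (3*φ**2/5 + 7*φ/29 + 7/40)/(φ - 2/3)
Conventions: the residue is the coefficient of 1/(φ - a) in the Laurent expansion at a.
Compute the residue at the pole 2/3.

The residue is 699/1160.

At the order-1 pole 2/3 set g(φ) = (φ - (2/3))*f(φ) = 3*φ**2/5 + 7*φ/29 + 7/40.
Simple pole: residue = g(a) at a = 2/3, which is 699/1160.


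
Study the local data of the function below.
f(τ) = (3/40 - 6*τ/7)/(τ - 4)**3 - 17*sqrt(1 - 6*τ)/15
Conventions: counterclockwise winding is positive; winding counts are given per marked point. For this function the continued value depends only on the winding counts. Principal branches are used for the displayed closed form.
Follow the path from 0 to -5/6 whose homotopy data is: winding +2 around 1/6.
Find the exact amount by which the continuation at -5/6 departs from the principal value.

Continued minus principal equals 0.

The rational part is single-valued and drops out of the difference; each branch term changes only by its own monodromy.
(-17/15)*sqrt(1 - τ/(1/6)): winding +2 is even, the square root returns to the same sheet, contribution 0.
Summing the contributions at τ = -5/6 gives 0.


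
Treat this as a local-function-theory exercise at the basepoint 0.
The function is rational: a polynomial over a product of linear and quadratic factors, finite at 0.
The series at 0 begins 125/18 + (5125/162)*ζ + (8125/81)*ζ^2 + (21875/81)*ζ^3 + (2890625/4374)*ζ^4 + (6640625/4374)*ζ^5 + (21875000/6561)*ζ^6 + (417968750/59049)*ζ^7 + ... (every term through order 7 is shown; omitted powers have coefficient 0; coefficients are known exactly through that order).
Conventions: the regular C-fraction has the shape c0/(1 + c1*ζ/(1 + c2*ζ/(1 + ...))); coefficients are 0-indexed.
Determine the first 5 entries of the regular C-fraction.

Taylor coefficients (read off): a_0 = 125/18, a_1 = 5125/162, a_2 = 8125/81, a_3 = 21875/81, a_4 = 2890625/4374.
c0 = a_0 = 125/18. Peel one level at a time: if S = 1 + c*ζ/S' with S'(0) = 1, then c is the ζ-coefficient of S and S' = c*ζ/(S - 1).
S_1 = c0/f = 1 + (-41/9)*ζ + (511/81)*ζ^2 + ...; c1 = -41/9.
S_2 = c1*ζ/(S_1 - 1) = 1 + (511/369)*ζ + (2550/1681)*ζ^2 + ...; c2 = 511/369.
S_3 = c2*ζ/(S_2 - 1) = 1 + (-22950/20951)*ζ + (166375/783363)*ζ^2 + ...; c3 = -22950/20951.
S_4 = c3*ζ/(S_3 - 1) = 1 + (272855/1407294)*ζ + ...; c4 = 272855/1407294.

The regular C-fraction coefficients are [125/18, -41/9, 511/369, -22950/20951, 272855/1407294].


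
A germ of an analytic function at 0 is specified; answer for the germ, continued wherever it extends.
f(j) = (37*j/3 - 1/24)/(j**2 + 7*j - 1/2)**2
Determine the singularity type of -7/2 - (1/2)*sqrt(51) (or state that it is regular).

The point is a pole of order 2.

The denominator factor j**2 + 7*j - 1/2 vanishes at -7/2 - (1/2)*sqrt(51) and appears to the power 2; the numerator there equals -1037/24 - (37/6)*sqrt(51), nonzero, and no other factor vanishes.
Hence a pole whose order is the multiplicity, 2.


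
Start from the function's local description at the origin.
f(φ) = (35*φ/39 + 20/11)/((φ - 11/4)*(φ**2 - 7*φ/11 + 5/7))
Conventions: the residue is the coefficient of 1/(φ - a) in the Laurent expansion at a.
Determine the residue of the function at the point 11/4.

The residue is 205940/313599.

At the order-1 pole 11/4 set g(φ) = (φ - (11/4))*f(φ) = (35*φ/39 + 20/11)/(φ**2 - 7*φ/11 + 5/7).
Simple pole: residue = g(a) at a = 11/4, which is 205940/313599.


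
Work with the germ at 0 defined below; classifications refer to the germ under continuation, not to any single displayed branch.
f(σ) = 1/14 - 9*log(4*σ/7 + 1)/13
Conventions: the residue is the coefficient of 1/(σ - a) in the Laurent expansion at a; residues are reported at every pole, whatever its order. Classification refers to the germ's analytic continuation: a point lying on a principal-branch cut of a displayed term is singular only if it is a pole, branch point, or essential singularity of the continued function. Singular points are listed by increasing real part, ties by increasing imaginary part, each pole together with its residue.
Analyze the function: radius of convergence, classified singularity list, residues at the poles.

Branch term (-9/13)*log(1 - σ/(-7/4)): its argument vanishes at σ = -7/4, a logarithmic branch point, modulus 7/4.
The radius of convergence is the smallest modulus among the singular points: 7/4.

Radius of convergence at 0: 7/4.
At -7/4: a logarithmic branch point.


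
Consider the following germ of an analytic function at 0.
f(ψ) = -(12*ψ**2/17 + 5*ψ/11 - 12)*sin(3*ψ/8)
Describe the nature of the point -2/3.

There is no denominator, hence no pole anywhere.
The factor -sin(3*ψ/8) is entire.
So the germ continues analytically to -2/3.

The point is a regular point.


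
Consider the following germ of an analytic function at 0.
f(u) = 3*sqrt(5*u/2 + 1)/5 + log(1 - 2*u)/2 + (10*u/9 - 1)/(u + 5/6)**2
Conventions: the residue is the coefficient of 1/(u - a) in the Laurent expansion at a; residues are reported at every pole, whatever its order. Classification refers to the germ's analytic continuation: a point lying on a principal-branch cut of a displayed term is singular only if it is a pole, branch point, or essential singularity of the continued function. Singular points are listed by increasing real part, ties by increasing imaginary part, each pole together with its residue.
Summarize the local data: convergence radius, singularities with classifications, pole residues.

Denominator factor (u + 5/6)^2: pole of order 2 at -5/6, modulus 5/6.
Branch term (3/5)*sqrt(1 - u/(-2/5)): its argument vanishes at u = -2/5, a square-root branch point, modulus 2/5.
Branch term (1/2)*log(1 - u/(1/2)): its argument vanishes at u = 1/2, a logarithmic branch point, modulus 1/2.
The radius of convergence is the smallest modulus among the singular points: 2/5.
The branch terms are analytic at -5/6 and contribute nothing to the residue; only the rational part matters.
At the order-2 pole -5/6 set g(u) = (u - (-5/6))^2*(rational part) = 10*u/9 - 1.
Order-2 pole: residue = g'(a); g'(-5/6) = 10/9, so the residue is 10/9.
List the singular points by increasing real part (a conjugate pair: the negative imaginary part first).

Radius of convergence at 0: 2/5.
At -5/6: a pole of order 2; residue 10/9.
At -2/5: an algebraic (square-root) branch point.
At 1/2: a logarithmic branch point.


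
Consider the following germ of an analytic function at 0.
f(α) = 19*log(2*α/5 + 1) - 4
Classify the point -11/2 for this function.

The point is a regular point.

There is no denominator, hence no pole anywhere.
Branch term log(1 - α/(-5/2)): argument at -11/2 is -6/5, nonzero, so -11/2 is not its branch point (a point on a principal cut is still regular for the continued germ).
So the germ continues analytically to -11/2.


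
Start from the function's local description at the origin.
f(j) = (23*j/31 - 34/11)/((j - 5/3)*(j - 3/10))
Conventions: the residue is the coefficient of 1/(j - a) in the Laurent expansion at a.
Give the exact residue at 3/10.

At the order-1 pole 3/10 set g(j) = (j - (3/10))*f(j) = (23*j/31 - 34/11)/(j - 5/3).
Simple pole: residue = g(a) at a = 3/10, which is 29343/13981.

The residue is 29343/13981.


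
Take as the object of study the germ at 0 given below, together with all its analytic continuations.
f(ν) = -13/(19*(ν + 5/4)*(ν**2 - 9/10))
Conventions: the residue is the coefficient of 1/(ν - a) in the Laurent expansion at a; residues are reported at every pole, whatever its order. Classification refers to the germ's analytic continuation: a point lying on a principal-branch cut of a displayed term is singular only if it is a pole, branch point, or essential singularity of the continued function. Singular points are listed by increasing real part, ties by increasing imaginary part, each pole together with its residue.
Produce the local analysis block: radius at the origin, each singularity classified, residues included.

Radius of convergence at 0: (3/10)*sqrt(10).
At -5/4: a pole of order 1; residue -1040/1007.
At -(3/10)*sqrt(10): a pole of order 1; residue 520/1007 + (650/3021)*sqrt(10).
At (3/10)*sqrt(10): a pole of order 1; residue 520/1007 - (650/3021)*sqrt(10).

Denominator factor (ν + 5/4): pole of order 1 at -5/4, modulus 5/4.
Denominator factor (ν**2 - 9/10): discriminant 18/5, real irrational roots (3/10)*sqrt(10) and -(3/10)*sqrt(10); poles of order 1, moduli (3/10)*sqrt(10) and (3/10)*sqrt(10).
The radius of convergence is the smallest modulus among the singular points: (3/10)*sqrt(10).
At the order-1 pole -5/4 set g(ν) = (ν - (-5/4))*f(ν) = -13/(19*(ν**2 - 9/10)).
Simple pole: residue = g(a) at a = -5/4, which is -1040/1007.
The factor ν**2 - 9/10 splits as (ν - a)(ν - a') with a = -(3/10)*sqrt(10), a' = (3/10)*sqrt(10). At the order-1 pole a set g(ν) = (ν - a)*f(ν) = [-13/(19*(ν + 5/4))] / (ν - a').
Simple pole: residue = g(a) at a = -(3/10)*sqrt(10), which is 520/1007 + (650/3021)*sqrt(10).
The factor ν**2 - 9/10 splits as (ν - a)(ν - a') with a = (3/10)*sqrt(10), a' = -(3/10)*sqrt(10). At the order-1 pole a set g(ν) = (ν - a)*f(ν) = [-13/(19*(ν + 5/4))] / (ν - a').
Simple pole: residue = g(a) at a = (3/10)*sqrt(10), which is 520/1007 - (650/3021)*sqrt(10).
List the singular points by increasing real part (a conjugate pair: the negative imaginary part first).
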